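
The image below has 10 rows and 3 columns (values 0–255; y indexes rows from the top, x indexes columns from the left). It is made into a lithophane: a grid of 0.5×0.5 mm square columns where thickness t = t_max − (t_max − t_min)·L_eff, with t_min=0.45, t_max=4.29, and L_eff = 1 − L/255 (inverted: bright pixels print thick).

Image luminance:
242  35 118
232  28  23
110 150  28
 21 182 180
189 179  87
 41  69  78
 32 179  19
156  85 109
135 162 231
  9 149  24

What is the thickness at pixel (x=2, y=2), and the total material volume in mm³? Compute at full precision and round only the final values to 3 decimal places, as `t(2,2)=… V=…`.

span = t_max - t_min = 4.29 - 0.45 = 3.840
L(2,2) = 28, L_eff = 1 - 28/255 = 0.890196 (inverted)
t(2,2) = 4.29 - 3.840·0.890196 = 0.872
Σt over all 10·3 pixels = 267423/4250 ≈ 62.9230588
V = pitch²·Σt = 0.5²·267423/4250 = 15.731

t(2,2)=0.872 V=15.731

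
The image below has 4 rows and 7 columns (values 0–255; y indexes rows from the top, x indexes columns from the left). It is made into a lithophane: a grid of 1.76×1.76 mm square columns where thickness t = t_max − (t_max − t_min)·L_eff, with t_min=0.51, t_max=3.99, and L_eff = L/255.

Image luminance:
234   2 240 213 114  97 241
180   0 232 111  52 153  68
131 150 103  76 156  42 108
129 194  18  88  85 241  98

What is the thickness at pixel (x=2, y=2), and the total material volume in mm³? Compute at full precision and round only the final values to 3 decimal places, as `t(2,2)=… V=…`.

t(2,2)=2.584 V=195.741

span = t_max - t_min = 3.99 - 0.51 = 3.480
L(2,2) = 103, L_eff = 103/255 = 0.403922
t(2,2) = 3.99 - 3.480·0.403922 = 2.584
Σt over all 4·7 pixels = 134281/2125 ≈ 63.1910588
V = pitch²·Σt = 1.76²·134281/2125 = 195.741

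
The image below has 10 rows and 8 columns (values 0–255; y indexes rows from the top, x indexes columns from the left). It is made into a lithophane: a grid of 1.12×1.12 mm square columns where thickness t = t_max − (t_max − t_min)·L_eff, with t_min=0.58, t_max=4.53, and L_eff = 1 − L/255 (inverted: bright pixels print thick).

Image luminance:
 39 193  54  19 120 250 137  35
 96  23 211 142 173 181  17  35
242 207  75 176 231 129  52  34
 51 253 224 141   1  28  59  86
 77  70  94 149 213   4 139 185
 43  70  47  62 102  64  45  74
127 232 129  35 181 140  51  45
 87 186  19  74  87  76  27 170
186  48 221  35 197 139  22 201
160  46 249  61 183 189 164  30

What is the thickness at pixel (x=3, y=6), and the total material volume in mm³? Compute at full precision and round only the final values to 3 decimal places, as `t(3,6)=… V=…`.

t(3,6)=1.122 V=232.091

span = t_max - t_min = 4.53 - 0.58 = 3.950
L(3,6) = 35, L_eff = 1 - 35/255 = 0.862745 (inverted)
t(3,6) = 4.53 - 3.950·0.862745 = 1.122
Σt over all 10·8 pixels = 314537/1700 ≈ 185.0217647
V = pitch²·Σt = 1.12²·314537/1700 = 232.091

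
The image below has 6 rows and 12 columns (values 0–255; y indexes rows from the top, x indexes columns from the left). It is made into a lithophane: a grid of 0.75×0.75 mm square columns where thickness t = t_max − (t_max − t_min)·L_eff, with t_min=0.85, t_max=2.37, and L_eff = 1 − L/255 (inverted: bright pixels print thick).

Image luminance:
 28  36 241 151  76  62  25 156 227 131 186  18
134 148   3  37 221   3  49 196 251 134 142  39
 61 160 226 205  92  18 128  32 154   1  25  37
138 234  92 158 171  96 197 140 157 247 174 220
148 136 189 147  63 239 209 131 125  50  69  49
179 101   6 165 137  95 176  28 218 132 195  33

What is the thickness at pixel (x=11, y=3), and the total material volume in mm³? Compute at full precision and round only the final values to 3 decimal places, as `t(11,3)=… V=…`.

t(11,3)=2.161 V=64.189

span = t_max - t_min = 2.37 - 0.85 = 1.520
L(11,3) = 220, L_eff = 1 - 220/255 = 0.137255 (inverted)
t(11,3) = 2.37 - 1.520·0.137255 = 2.161
Σt over all 6·12 pixels = 242492/2125 ≈ 114.1138824
V = pitch²·Σt = 0.75²·242492/2125 = 64.189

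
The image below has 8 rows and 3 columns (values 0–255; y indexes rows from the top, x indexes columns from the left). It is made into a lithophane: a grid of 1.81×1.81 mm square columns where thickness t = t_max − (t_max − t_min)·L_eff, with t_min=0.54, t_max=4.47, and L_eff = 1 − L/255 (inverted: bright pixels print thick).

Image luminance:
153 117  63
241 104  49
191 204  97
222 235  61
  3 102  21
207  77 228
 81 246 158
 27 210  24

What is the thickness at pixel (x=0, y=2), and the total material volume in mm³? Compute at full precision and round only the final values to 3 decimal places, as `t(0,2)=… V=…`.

span = t_max - t_min = 4.47 - 0.54 = 3.930
L(0,2) = 191, L_eff = 1 - 191/255 = 0.250980 (inverted)
t(0,2) = 4.47 - 3.930·0.250980 = 3.484
Σt over all 8·3 pixels = 519011/8500 ≈ 61.0601176
V = pitch²·Σt = 1.81²·519011/8500 = 200.039

t(0,2)=3.484 V=200.039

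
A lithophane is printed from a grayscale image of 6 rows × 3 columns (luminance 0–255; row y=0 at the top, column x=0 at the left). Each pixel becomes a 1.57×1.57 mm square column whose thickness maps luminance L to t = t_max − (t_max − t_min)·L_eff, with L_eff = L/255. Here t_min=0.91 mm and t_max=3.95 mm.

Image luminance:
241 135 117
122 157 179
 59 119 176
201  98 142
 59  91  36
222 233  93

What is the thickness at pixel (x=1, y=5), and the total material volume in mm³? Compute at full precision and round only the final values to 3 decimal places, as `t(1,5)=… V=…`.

t(1,5)=1.172 V=102.378

span = t_max - t_min = 3.95 - 0.91 = 3.040
L(1,5) = 233, L_eff = 233/255 = 0.913725
t(1,5) = 3.95 - 3.040·0.913725 = 1.172
Σt over all 6·3 pixels = 105913/2550 ≈ 41.5345098
V = pitch²·Σt = 1.57²·105913/2550 = 102.378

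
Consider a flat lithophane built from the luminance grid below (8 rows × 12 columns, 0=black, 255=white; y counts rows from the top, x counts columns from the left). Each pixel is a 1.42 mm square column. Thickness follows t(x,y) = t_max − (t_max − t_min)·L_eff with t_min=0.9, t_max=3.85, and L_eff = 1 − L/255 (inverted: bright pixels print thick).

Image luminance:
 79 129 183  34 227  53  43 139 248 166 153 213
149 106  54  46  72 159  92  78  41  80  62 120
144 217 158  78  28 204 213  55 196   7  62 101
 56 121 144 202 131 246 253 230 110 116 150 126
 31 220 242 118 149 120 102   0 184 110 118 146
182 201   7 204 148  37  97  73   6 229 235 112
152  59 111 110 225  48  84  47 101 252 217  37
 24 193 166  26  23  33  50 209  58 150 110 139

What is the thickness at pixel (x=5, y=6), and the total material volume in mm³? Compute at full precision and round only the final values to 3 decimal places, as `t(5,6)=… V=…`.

t(5,6)=1.455 V=448.752

span = t_max - t_min = 3.85 - 0.9 = 2.950
L(5,6) = 48, L_eff = 1 - 48/255 = 0.811765 (inverted)
t(5,6) = 3.85 - 2.950·0.811765 = 1.455
Σt over all 8·12 pixels = 378337/1700 ≈ 222.5511765
V = pitch²·Σt = 1.42²·378337/1700 = 448.752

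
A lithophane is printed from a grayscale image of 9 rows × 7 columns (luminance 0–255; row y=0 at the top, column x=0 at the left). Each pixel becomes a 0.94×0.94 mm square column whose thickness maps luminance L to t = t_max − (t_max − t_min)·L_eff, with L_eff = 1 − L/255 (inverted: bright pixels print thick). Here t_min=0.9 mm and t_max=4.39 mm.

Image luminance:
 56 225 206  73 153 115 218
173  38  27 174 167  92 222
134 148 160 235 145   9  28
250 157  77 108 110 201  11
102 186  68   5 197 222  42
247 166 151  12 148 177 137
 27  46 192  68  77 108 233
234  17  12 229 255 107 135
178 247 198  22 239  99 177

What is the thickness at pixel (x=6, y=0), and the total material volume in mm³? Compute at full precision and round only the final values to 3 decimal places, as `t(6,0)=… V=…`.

span = t_max - t_min = 4.39 - 0.9 = 3.490
L(6,0) = 218, L_eff = 1 - 218/255 = 0.145098 (inverted)
t(6,0) = 4.39 - 3.490·0.145098 = 3.884
Σt over all 9·7 pixels = 733763/4250 ≈ 172.6501176
V = pitch²·Σt = 0.94²·733763/4250 = 152.554

t(6,0)=3.884 V=152.554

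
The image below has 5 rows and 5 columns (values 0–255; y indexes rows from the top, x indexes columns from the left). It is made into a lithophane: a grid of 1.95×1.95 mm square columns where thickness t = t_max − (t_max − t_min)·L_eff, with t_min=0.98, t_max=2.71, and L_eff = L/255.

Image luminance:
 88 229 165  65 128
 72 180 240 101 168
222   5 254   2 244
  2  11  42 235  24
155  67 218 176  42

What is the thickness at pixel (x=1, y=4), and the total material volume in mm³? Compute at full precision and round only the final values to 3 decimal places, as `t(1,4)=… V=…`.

t(1,4)=2.255 V=176.745

span = t_max - t_min = 2.71 - 0.98 = 1.730
L(1,4) = 67, L_eff = 67/255 = 0.262745
t(1,4) = 2.71 - 1.730·0.262745 = 2.255
Σt over all 5·5 pixels = 39509/850 ≈ 46.4811765
V = pitch²·Σt = 1.95²·39509/850 = 176.745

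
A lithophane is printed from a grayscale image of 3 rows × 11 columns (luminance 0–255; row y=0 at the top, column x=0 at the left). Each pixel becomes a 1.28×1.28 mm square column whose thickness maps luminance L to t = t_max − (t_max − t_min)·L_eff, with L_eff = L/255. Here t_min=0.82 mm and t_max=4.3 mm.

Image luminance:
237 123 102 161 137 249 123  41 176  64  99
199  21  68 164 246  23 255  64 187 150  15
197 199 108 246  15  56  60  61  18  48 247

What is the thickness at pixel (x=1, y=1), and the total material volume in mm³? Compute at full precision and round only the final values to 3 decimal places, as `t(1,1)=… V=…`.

t(1,1)=4.013 V=139.496

span = t_max - t_min = 4.3 - 0.82 = 3.480
L(1,1) = 21, L_eff = 21/255 = 0.082353
t(1,1) = 4.3 - 3.480·0.082353 = 4.013
Σt over all 3·11 pixels = 361853/4250 ≈ 85.1418824
V = pitch²·Σt = 1.28²·361853/4250 = 139.496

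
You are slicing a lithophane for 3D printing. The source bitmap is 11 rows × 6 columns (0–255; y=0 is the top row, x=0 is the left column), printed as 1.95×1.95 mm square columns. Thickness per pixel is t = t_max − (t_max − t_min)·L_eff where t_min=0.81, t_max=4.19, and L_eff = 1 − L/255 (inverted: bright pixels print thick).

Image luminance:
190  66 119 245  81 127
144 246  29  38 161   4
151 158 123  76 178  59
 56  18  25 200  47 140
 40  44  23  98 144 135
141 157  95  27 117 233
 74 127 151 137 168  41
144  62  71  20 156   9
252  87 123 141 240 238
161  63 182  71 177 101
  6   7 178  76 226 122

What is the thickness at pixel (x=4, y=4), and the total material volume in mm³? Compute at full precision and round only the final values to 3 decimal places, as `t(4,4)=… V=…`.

t(4,4)=2.719 V=583.613

span = t_max - t_min = 4.19 - 0.81 = 3.380
L(4,4) = 144, L_eff = 1 - 144/255 = 0.435294 (inverted)
t(4,4) = 4.19 - 3.380·0.435294 = 2.719
Σt over all 11·6 pixels = 1956889/12750 ≈ 153.4814902
V = pitch²·Σt = 1.95²·1956889/12750 = 583.613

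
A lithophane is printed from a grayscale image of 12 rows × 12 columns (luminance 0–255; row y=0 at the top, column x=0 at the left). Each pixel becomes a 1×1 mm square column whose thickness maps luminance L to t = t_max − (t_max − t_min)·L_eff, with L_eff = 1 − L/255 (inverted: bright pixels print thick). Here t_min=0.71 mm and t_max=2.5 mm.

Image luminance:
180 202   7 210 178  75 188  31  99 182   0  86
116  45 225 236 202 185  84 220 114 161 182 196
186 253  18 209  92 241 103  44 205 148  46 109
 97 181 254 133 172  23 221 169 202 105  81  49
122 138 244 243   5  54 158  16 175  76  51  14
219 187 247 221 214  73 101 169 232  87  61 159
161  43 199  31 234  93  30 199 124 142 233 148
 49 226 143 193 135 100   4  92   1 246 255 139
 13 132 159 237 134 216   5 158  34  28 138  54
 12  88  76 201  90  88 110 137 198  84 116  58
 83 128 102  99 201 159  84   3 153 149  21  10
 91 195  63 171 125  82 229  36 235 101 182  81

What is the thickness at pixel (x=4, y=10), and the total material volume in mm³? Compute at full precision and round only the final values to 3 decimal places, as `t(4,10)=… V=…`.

t(4,10)=2.121 V=232.664

span = t_max - t_min = 2.5 - 0.71 = 1.790
L(4,10) = 201, L_eff = 1 - 201/255 = 0.211765 (inverted)
t(4,10) = 2.5 - 1.790·0.211765 = 2.121
Σt over all 12·12 pixels = 296647/1275 ≈ 232.6643137
V = pitch²·Σt = 1²·296647/1275 = 232.664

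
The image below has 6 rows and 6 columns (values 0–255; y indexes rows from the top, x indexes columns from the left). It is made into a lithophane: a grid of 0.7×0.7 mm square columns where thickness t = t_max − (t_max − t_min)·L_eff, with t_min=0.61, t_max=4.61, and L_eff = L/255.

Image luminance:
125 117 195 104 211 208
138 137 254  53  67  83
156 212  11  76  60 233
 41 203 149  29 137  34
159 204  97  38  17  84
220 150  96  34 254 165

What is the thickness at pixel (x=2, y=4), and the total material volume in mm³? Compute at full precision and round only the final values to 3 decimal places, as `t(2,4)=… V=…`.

span = t_max - t_min = 4.61 - 0.61 = 4.000
L(2,4) = 97, L_eff = 97/255 = 0.380392
t(2,4) = 4.61 - 4.000·0.380392 = 3.088
Σt over all 6·6 pixels = 40193/425 ≈ 94.5717647
V = pitch²·Σt = 0.7²·40193/425 = 46.340

t(2,4)=3.088 V=46.340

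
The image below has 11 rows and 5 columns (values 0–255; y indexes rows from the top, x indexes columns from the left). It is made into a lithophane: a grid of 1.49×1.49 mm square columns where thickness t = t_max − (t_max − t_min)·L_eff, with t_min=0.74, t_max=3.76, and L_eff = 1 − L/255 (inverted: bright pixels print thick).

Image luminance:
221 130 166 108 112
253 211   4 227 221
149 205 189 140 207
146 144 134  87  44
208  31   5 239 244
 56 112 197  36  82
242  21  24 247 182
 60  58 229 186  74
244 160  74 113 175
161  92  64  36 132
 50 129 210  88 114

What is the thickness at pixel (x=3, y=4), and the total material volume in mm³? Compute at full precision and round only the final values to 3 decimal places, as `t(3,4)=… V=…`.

t(3,4)=3.571 V=286.845

span = t_max - t_min = 3.76 - 0.74 = 3.020
L(3,4) = 239, L_eff = 1 - 239/255 = 0.062745 (inverted)
t(3,4) = 3.76 - 3.020·0.062745 = 3.571
Σt over all 11·5 pixels = 274558/2125 ≈ 129.2037647
V = pitch²·Σt = 1.49²·274558/2125 = 286.845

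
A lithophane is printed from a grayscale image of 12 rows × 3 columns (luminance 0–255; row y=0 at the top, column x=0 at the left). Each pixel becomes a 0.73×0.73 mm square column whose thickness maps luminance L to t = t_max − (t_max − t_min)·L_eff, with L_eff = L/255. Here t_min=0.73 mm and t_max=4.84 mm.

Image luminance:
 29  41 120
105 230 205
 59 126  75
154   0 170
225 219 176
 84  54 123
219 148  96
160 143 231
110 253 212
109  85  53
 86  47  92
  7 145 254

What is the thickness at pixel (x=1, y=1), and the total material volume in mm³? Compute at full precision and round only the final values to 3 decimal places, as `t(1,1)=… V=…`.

t(1,1)=1.133 V=52.956

span = t_max - t_min = 4.84 - 0.73 = 4.110
L(1,1) = 230, L_eff = 230/255 = 0.901961
t(1,1) = 4.84 - 4.110·0.901961 = 1.133
Σt over all 12·3 pixels = 33787/340 ≈ 99.3735294
V = pitch²·Σt = 0.73²·33787/340 = 52.956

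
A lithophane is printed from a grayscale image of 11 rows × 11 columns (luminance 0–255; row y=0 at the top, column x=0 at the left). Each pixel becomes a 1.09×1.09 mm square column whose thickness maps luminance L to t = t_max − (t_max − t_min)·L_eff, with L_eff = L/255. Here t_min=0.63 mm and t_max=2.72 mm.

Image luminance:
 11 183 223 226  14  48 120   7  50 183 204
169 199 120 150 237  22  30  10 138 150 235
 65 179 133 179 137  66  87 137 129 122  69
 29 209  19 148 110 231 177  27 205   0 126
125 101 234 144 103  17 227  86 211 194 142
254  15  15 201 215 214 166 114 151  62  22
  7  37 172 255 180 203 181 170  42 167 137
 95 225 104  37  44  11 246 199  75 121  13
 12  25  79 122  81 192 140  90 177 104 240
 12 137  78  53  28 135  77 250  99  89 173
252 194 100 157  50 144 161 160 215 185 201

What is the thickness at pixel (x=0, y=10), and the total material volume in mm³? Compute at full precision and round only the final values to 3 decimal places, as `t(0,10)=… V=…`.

span = t_max - t_min = 2.72 - 0.63 = 2.090
L(0,10) = 252, L_eff = 252/255 = 0.988235
t(0,10) = 2.72 - 2.090·0.988235 = 0.655
Σt over all 11·11 pixels = 5203429/25500 ≈ 204.0560392
V = pitch²·Σt = 1.09²·5203429/25500 = 242.439

t(0,10)=0.655 V=242.439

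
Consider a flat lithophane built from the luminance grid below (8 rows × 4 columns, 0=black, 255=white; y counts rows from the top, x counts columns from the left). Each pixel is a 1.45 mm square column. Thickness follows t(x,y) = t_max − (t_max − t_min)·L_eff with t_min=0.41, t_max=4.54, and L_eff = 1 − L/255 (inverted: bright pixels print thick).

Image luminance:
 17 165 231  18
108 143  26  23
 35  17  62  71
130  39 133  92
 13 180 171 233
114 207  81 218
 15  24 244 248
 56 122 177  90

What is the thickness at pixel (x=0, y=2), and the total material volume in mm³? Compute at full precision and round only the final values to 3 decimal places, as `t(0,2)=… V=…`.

span = t_max - t_min = 4.54 - 0.41 = 4.130
L(0,2) = 35, L_eff = 1 - 35/255 = 0.862745 (inverted)
t(0,2) = 4.54 - 4.130·0.862745 = 0.977
Σt over all 8·4 pixels = 1781299/25500 ≈ 69.8548627
V = pitch²·Σt = 1.45²·1781299/25500 = 146.870

t(0,2)=0.977 V=146.870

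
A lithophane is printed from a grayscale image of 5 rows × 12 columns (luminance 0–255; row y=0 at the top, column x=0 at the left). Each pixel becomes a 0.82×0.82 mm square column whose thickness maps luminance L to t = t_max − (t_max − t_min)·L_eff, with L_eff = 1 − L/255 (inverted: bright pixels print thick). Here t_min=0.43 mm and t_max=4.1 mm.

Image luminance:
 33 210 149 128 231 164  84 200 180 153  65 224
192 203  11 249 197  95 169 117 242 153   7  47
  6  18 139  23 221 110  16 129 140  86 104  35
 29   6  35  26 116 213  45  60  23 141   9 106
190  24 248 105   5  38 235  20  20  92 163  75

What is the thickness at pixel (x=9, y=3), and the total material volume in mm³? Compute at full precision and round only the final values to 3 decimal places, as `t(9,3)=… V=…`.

t(9,3)=2.459 V=80.773

span = t_max - t_min = 4.1 - 0.43 = 3.670
L(9,3) = 141, L_eff = 1 - 141/255 = 0.447059 (inverted)
t(9,3) = 4.1 - 3.670·0.447059 = 2.459
Σt over all 5·12 pixels = 1531609/12750 ≈ 120.1261961
V = pitch²·Σt = 0.82²·1531609/12750 = 80.773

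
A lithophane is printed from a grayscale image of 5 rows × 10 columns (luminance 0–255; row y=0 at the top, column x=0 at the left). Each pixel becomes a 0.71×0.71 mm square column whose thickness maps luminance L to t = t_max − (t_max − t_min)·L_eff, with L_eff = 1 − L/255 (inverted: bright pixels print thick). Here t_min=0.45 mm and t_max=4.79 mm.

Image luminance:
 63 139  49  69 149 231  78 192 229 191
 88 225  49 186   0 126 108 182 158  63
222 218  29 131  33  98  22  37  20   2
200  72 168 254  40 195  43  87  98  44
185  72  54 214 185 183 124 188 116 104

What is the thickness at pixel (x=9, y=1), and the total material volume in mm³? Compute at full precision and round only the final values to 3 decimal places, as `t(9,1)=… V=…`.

span = t_max - t_min = 4.79 - 0.45 = 4.340
L(9,1) = 63, L_eff = 1 - 63/255 = 0.752941 (inverted)
t(9,1) = 4.79 - 4.340·0.752941 = 1.522
Σt over all 5·10 pixels = 795848/6375 ≈ 124.8389020
V = pitch²·Σt = 0.71²·795848/6375 = 62.931

t(9,1)=1.522 V=62.931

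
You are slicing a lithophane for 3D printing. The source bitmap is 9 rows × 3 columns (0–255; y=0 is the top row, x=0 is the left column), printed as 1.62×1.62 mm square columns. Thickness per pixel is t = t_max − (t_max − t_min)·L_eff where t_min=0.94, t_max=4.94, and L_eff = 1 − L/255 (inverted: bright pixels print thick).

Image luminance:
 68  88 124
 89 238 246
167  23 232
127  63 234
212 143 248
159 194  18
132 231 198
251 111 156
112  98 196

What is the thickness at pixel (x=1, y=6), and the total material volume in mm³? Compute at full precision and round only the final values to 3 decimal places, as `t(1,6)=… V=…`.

span = t_max - t_min = 4.94 - 0.94 = 4.000
L(1,6) = 231, L_eff = 1 - 231/255 = 0.094118 (inverted)
t(1,6) = 4.94 - 4.000·0.094118 = 4.564
Σt over all 9·3 pixels = 77013/850 ≈ 90.6035294
V = pitch²·Σt = 1.62²·77013/850 = 237.780

t(1,6)=4.564 V=237.780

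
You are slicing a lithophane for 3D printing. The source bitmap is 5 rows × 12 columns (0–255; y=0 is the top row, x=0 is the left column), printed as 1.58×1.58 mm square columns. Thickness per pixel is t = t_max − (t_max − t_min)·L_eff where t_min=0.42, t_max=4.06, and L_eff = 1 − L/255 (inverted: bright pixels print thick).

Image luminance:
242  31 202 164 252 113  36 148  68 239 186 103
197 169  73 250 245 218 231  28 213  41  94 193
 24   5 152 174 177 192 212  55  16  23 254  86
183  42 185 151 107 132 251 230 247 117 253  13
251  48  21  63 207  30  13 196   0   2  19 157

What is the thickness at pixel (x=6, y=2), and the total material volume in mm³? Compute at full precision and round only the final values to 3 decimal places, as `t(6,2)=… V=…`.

t(6,2)=3.446 V=348.844

span = t_max - t_min = 4.06 - 0.42 = 3.640
L(6,2) = 212, L_eff = 1 - 212/255 = 0.168627 (inverted)
t(6,2) = 4.06 - 3.640·0.168627 = 3.446
Σt over all 5·12 pixels = 52402/375 ≈ 139.7386667
V = pitch²·Σt = 1.58²·52402/375 = 348.844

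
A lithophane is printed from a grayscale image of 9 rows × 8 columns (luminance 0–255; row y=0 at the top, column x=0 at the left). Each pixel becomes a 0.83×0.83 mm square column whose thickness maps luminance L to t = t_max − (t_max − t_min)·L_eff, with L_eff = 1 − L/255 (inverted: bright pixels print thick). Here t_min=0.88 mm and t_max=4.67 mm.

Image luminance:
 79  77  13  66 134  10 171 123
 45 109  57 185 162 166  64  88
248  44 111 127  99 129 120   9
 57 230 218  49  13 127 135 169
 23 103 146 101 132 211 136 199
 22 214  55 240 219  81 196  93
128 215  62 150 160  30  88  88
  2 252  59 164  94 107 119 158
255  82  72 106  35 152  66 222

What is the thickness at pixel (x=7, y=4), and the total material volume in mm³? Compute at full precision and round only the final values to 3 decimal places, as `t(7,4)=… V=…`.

t(7,4)=3.838 V=130.383

span = t_max - t_min = 4.67 - 0.88 = 3.790
L(7,4) = 199, L_eff = 1 - 199/255 = 0.219608 (inverted)
t(7,4) = 4.67 - 3.790·0.219608 = 3.838
Σt over all 9·8 pixels = 4826189/25500 ≈ 189.2623137
V = pitch²·Σt = 0.83²·4826189/25500 = 130.383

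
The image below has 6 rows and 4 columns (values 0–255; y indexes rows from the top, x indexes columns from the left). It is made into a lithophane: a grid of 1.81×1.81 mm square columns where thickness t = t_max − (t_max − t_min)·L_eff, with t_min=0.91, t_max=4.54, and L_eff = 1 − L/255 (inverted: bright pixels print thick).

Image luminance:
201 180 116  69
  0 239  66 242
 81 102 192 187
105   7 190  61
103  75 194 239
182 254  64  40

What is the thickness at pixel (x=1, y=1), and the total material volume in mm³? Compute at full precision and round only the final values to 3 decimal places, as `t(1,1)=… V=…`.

span = t_max - t_min = 4.54 - 0.91 = 3.630
L(1,1) = 239, L_eff = 1 - 239/255 = 0.062745 (inverted)
t(1,1) = 4.54 - 3.630·0.062745 = 4.312
Σt over all 6·4 pixels = 571509/8500 ≈ 67.2363529
V = pitch²·Σt = 1.81²·571509/8500 = 220.273

t(1,1)=4.312 V=220.273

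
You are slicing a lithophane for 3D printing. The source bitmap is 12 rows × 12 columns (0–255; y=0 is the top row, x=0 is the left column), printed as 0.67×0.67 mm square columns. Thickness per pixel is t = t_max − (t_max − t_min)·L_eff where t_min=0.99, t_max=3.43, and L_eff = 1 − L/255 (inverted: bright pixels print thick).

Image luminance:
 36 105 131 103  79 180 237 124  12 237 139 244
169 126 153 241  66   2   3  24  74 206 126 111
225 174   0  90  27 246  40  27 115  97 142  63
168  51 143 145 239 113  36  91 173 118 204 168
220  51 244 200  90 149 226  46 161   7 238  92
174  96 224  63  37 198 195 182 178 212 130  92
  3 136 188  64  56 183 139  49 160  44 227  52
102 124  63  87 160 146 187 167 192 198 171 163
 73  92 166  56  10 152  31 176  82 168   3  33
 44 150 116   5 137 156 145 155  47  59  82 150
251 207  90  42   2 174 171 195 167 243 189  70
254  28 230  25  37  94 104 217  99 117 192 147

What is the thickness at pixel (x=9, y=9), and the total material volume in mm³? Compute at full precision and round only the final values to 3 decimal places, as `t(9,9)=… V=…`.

t(9,9)=1.555 V=141.406

span = t_max - t_min = 3.43 - 0.99 = 2.440
L(9,9) = 59, L_eff = 1 - 59/255 = 0.768627 (inverted)
t(9,9) = 3.43 - 2.440·0.768627 = 1.555
Σt over all 12·12 pixels = 2008162/6375 ≈ 315.0058039
V = pitch²·Σt = 0.67²·2008162/6375 = 141.406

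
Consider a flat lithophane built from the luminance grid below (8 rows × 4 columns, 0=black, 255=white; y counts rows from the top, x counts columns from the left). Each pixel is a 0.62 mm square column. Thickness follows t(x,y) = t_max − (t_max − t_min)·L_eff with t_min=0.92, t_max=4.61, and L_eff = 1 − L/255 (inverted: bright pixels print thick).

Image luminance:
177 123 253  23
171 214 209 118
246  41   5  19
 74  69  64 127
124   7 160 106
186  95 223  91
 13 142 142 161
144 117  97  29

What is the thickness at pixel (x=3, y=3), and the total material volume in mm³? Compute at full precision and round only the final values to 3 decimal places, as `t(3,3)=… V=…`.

t(3,3)=2.758 V=32.287

span = t_max - t_min = 4.61 - 0.92 = 3.690
L(3,3) = 127, L_eff = 1 - 127/255 = 0.501961 (inverted)
t(3,3) = 4.61 - 3.690·0.501961 = 2.758
Σt over all 8·4 pixels = 14279/170 ≈ 83.9941176
V = pitch²·Σt = 0.62²·14279/170 = 32.287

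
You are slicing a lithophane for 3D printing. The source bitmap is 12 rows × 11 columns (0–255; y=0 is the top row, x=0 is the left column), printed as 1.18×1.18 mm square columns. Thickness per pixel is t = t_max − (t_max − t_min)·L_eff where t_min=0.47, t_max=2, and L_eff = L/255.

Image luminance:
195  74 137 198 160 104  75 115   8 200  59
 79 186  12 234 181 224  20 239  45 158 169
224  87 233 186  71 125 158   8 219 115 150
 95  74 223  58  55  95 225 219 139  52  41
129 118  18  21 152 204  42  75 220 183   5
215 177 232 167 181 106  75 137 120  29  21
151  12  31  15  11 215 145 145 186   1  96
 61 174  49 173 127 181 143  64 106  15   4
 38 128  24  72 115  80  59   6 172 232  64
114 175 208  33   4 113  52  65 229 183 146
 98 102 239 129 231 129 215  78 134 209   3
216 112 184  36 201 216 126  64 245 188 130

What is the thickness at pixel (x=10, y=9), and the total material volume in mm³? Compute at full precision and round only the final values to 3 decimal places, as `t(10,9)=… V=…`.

span = t_max - t_min = 2 - 0.47 = 1.530
L(10,9) = 146, L_eff = 146/255 = 0.572549
t(10,9) = 2 - 1.530·0.572549 = 1.124
Σt over all 12·11 pixels = 167.682
V = pitch²·Σt = 1.18²·167.682 = 233.480

t(10,9)=1.124 V=233.480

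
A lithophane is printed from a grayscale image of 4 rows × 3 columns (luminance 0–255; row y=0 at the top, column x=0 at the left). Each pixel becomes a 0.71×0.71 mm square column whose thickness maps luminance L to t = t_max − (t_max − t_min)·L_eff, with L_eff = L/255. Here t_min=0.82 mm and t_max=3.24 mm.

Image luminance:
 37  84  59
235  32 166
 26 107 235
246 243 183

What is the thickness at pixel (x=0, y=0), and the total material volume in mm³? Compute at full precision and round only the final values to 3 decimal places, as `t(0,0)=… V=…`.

t(0,0)=2.889 V=11.691

span = t_max - t_min = 3.24 - 0.82 = 2.420
L(0,0) = 37, L_eff = 37/255 = 0.145098
t(0,0) = 3.24 - 2.420·0.145098 = 2.889
Σt over all 4·3 pixels = 98569/4250 ≈ 23.1927059
V = pitch²·Σt = 0.71²·98569/4250 = 11.691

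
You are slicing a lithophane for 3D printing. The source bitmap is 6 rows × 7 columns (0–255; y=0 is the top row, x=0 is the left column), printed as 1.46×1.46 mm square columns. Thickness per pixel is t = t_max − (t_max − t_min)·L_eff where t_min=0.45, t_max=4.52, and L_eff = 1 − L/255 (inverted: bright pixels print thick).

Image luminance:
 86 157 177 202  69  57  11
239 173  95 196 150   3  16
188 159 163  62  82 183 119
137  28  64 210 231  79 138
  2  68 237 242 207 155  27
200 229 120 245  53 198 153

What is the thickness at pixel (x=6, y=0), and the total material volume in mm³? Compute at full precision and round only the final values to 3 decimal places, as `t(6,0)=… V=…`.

span = t_max - t_min = 4.52 - 0.45 = 4.070
L(6,0) = 11, L_eff = 1 - 11/255 = 0.956863 (inverted)
t(6,0) = 4.52 - 4.070·0.956863 = 0.626
Σt over all 6·7 pixels = 108.44
V = pitch²·Σt = 1.46²·108.44 = 231.151

t(6,0)=0.626 V=231.151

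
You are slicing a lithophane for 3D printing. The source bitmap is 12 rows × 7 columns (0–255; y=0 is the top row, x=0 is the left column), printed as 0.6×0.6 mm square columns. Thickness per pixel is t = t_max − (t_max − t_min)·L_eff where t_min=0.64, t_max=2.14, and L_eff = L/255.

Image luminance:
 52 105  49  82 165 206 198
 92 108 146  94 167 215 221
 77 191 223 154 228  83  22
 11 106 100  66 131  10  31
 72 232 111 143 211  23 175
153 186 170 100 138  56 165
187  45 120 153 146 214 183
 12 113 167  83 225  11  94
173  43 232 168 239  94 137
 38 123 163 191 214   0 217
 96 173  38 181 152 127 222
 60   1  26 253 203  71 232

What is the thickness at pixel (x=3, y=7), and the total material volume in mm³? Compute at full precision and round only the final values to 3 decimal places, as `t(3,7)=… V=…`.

t(3,7)=1.652 V=41.657

span = t_max - t_min = 2.14 - 0.64 = 1.500
L(3,7) = 83, L_eff = 83/255 = 0.325490
t(3,7) = 2.14 - 1.500·0.325490 = 1.652
Σt over all 12·7 pixels = 49178/425 ≈ 115.7129412
V = pitch²·Σt = 0.6²·49178/425 = 41.657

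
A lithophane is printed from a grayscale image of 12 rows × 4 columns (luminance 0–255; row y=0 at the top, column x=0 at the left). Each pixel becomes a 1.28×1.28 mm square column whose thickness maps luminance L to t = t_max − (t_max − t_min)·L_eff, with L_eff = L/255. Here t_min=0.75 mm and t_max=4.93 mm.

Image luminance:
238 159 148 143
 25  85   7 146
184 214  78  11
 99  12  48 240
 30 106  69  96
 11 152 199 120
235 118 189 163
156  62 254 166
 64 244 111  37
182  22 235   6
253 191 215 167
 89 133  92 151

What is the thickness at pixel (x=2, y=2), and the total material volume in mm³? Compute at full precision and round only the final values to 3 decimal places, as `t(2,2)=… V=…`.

t(2,2)=3.651 V=222.407

span = t_max - t_min = 4.93 - 0.75 = 4.180
L(2,2) = 78, L_eff = 78/255 = 0.305882
t(2,2) = 4.93 - 4.180·0.305882 = 3.651
Σt over all 12·4 pixels = 346153/2550 ≈ 135.7462745
V = pitch²·Σt = 1.28²·346153/2550 = 222.407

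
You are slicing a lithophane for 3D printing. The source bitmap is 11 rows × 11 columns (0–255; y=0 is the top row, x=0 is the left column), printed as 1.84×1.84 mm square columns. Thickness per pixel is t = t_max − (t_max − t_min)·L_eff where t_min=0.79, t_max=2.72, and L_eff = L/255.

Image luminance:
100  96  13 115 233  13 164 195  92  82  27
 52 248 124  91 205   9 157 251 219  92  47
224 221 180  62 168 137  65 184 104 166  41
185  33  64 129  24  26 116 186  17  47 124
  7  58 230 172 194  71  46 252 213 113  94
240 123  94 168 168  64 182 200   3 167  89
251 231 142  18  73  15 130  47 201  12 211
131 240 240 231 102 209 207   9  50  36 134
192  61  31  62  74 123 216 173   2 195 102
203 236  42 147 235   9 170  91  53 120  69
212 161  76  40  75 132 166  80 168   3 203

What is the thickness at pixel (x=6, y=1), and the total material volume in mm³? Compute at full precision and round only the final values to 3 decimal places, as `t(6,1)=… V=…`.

t(6,1)=1.532 V=732.005

span = t_max - t_min = 2.72 - 0.79 = 1.930
L(6,1) = 157, L_eff = 157/255 = 0.615686
t(6,1) = 2.72 - 1.930·0.615686 = 1.532
Σt over all 11·11 pixels = 2756693/12750 ≈ 216.2112157
V = pitch²·Σt = 1.84²·2756693/12750 = 732.005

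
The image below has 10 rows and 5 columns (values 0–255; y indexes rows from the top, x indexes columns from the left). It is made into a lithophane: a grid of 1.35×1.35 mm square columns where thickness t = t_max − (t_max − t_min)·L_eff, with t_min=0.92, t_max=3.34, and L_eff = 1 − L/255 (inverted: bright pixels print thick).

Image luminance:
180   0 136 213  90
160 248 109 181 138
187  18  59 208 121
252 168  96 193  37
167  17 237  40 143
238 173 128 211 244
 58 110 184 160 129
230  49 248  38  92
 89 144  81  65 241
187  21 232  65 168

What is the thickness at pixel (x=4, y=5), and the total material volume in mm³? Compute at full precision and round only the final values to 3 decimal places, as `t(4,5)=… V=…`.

t(4,5)=3.236 V=204.612

span = t_max - t_min = 3.34 - 0.92 = 2.420
L(4,5) = 244, L_eff = 1 - 244/255 = 0.043137 (inverted)
t(4,5) = 3.34 - 2.420·0.043137 = 3.236
Σt over all 10·5 pixels = 1431443/12750 ≈ 112.2700392
V = pitch²·Σt = 1.35²·1431443/12750 = 204.612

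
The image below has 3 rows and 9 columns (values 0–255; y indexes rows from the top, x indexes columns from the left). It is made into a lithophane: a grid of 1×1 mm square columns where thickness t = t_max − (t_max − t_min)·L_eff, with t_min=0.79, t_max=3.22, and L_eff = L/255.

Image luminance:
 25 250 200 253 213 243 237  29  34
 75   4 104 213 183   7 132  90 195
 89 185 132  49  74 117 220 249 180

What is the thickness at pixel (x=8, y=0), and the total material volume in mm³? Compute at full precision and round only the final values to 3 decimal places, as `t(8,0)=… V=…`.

t(8,0)=2.896 V=50.900

span = t_max - t_min = 3.22 - 0.79 = 2.430
L(8,0) = 34, L_eff = 34/255 = 0.133333
t(8,0) = 3.22 - 2.430·0.133333 = 2.896
Σt over all 3·9 pixels = 108162/2125 ≈ 50.8997647
V = pitch²·Σt = 1²·108162/2125 = 50.900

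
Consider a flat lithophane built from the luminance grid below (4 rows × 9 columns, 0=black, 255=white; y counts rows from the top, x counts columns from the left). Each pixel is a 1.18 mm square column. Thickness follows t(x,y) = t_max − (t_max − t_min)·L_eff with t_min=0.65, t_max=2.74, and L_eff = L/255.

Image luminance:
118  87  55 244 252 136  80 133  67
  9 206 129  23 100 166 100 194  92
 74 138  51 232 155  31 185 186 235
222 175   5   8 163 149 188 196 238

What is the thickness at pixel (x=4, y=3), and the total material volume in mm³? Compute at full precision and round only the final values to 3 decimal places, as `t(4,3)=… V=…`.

t(4,3)=1.404 V=82.317

span = t_max - t_min = 2.74 - 0.65 = 2.090
L(4,3) = 163, L_eff = 163/255 = 0.639216
t(4,3) = 2.74 - 2.090·0.639216 = 1.404
Σt over all 4·9 pixels = 753761/12750 ≈ 59.1185098
V = pitch²·Σt = 1.18²·753761/12750 = 82.317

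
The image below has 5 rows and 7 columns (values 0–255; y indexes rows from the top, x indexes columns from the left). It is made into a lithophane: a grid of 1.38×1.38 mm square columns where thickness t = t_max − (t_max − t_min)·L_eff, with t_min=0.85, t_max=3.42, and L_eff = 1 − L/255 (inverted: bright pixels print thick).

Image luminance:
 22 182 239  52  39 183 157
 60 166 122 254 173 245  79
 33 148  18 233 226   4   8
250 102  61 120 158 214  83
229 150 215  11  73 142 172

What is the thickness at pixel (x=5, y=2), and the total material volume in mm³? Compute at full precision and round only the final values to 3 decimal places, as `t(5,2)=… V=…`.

span = t_max - t_min = 3.42 - 0.85 = 2.570
L(5,2) = 4, L_eff = 1 - 4/255 = 0.984314 (inverted)
t(5,2) = 3.42 - 2.570·0.984314 = 0.890
Σt over all 5·7 pixels = 162228/2125 ≈ 76.3425882
V = pitch²·Σt = 1.38²·162228/2125 = 145.387

t(5,2)=0.890 V=145.387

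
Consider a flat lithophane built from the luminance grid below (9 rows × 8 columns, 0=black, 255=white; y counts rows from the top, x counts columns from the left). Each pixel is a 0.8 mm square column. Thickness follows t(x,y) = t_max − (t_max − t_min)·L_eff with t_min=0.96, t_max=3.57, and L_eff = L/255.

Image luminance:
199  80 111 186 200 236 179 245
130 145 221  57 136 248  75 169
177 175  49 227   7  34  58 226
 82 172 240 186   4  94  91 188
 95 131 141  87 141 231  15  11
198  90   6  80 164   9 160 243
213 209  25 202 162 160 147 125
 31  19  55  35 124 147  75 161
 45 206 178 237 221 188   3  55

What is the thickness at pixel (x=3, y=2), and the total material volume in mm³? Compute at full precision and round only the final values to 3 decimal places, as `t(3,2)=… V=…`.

span = t_max - t_min = 3.57 - 0.96 = 2.610
L(3,2) = 227, L_eff = 227/255 = 0.890196
t(3,2) = 3.57 - 2.610·0.890196 = 1.247
Σt over all 9·8 pixels = 160.296
V = pitch²·Σt = 0.8²·160.296 = 102.589

t(3,2)=1.247 V=102.589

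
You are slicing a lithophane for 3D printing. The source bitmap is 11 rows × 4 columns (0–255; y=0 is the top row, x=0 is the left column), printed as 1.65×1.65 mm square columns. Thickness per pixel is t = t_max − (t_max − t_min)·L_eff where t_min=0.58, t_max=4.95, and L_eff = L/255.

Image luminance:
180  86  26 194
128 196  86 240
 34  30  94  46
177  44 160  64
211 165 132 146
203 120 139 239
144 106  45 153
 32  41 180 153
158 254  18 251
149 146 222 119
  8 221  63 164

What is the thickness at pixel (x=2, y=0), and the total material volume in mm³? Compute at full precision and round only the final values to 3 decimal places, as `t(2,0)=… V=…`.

span = t_max - t_min = 4.95 - 0.58 = 4.370
L(2,0) = 26, L_eff = 26/255 = 0.101961
t(2,0) = 4.95 - 4.370·0.101961 = 4.504
Σt over all 11·4 pixels = 3033721/25500 ≈ 118.9694510
V = pitch²·Σt = 1.65²·3033721/25500 = 323.894

t(2,0)=4.504 V=323.894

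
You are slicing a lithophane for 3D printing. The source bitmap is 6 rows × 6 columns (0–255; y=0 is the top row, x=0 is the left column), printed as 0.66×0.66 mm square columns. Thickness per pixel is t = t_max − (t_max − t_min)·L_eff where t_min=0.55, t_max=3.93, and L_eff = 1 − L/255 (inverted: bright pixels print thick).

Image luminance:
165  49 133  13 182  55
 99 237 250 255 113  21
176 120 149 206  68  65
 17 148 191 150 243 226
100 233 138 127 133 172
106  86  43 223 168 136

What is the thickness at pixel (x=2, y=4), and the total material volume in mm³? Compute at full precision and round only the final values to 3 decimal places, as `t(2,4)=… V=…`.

t(2,4)=2.379 V=37.471

span = t_max - t_min = 3.93 - 0.55 = 3.380
L(2,4) = 138, L_eff = 1 - 138/255 = 0.458824 (inverted)
t(2,4) = 3.93 - 3.380·0.458824 = 2.379
Σt over all 6·6 pixels = 548387/6375 ≈ 86.0214902
V = pitch²·Σt = 0.66²·548387/6375 = 37.471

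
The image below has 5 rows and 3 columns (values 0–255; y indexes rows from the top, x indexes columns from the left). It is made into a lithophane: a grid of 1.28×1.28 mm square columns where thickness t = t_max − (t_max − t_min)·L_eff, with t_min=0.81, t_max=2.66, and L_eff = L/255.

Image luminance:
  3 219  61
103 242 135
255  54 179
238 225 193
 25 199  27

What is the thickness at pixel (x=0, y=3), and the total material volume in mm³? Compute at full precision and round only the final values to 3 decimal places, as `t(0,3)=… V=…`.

span = t_max - t_min = 2.66 - 0.81 = 1.850
L(0,3) = 238, L_eff = 238/255 = 0.933333
t(0,3) = 2.66 - 1.850·0.933333 = 0.933
Σt over all 5·3 pixels = 30911/1275 ≈ 24.2439216
V = pitch²·Σt = 1.28²·30911/1275 = 39.721

t(0,3)=0.933 V=39.721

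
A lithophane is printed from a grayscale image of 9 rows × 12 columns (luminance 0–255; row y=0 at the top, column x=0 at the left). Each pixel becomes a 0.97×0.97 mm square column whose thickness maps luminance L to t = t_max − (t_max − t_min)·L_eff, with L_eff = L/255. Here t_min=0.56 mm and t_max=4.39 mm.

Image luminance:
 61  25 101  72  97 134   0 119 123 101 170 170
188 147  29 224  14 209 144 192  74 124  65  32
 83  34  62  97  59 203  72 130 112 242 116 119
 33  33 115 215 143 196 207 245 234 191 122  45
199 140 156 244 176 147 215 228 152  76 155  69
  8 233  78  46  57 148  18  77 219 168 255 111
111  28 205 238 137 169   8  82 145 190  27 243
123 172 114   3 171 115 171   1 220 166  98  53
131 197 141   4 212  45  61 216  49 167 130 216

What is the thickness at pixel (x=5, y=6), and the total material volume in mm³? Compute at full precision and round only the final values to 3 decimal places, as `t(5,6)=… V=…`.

t(5,6)=1.852 V=253.099

span = t_max - t_min = 4.39 - 0.56 = 3.830
L(5,6) = 169, L_eff = 169/255 = 0.662745
t(5,6) = 4.39 - 3.830·0.662745 = 1.852
Σt over all 9·12 pixels = 6859429/25500 ≈ 268.9972157
V = pitch²·Σt = 0.97²·6859429/25500 = 253.099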